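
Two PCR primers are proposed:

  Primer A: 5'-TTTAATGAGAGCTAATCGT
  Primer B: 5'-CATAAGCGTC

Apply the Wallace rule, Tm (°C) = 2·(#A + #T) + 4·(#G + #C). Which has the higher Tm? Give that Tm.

Primer A: A+T=13, G+C=6 → Tm = 2(13)+4(6) = 50°C
Primer B: A+T=5, G+C=5 → Tm = 2(5)+4(5) = 30°C
50°C vs 30°C → primer A is higher.

Primer A, 50°C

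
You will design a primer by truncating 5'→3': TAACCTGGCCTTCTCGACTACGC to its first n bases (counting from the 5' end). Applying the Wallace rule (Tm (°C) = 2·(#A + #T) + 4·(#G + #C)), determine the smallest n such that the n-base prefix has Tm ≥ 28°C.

n = 9

First 8 bases: TAACCTGG → Tm = 24°C (< 28°C)
First 9 bases: TAACCTGGC → Tm = 28°C (≥ 28°C)
Since every base adds ≥2°C, Tm only increases with n, so the threshold is first crossed at n = 9.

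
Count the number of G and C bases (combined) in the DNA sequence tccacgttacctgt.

C=5, G=2, T=5, A=2
G+C = 2 + 5 = 7

7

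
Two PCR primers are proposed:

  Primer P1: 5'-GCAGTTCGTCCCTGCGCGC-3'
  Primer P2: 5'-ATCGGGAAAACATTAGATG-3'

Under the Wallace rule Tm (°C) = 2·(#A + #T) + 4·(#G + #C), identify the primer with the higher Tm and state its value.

Primer P1: A+T=5, G+C=14 → Tm = 2(5)+4(14) = 66°C
Primer P2: A+T=12, G+C=7 → Tm = 2(12)+4(7) = 52°C
66°C vs 52°C → primer P1 is higher.

Primer P1, 66°C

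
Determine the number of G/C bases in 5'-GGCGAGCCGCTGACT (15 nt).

Counting bases: G=6, T=2, C=5, A=2
G+C = 6 + 5 = 11

11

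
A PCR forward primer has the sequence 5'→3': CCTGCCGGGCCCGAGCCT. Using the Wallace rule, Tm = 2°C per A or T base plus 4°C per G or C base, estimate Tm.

66°C

C=9, T=2, A=1, G=6
A+T = 3, G+C = 15
Tm = 2(3) + 4(15) = 6 + 60 = 66°C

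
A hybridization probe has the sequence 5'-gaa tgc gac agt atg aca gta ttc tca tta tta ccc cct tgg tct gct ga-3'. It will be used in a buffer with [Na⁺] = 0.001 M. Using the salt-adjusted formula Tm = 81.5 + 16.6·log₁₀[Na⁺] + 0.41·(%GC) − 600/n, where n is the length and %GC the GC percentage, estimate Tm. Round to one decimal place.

Length n = 50. Scanning the sequence gives A=12, C=12, G=10, T=16.
G+C = 22, so %GC = 22/50 × 100 = 44%
Salt term: 16.6 × (-3) = -49.8
GC term: 0.41 × 44 = 18.04; length term: −600/50 = −12
Tm = 81.5 + (-49.8) + 18.04 − 12 = 37.74 → 37.7°C

37.7°C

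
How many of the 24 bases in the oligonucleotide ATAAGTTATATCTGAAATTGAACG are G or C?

Scanning the sequence gives T=8, A=10, G=4, C=2.
Total G or C: 4 + 2 = 6

6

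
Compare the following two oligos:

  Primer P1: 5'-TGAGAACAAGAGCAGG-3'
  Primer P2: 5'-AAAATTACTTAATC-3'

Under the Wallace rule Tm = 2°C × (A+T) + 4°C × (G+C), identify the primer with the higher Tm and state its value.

Primer P1: A+T=8, G+C=8 → Tm = 2(8)+4(8) = 48°C
Primer P2: A+T=12, G+C=2 → Tm = 2(12)+4(2) = 32°C
48°C vs 32°C → primer P1 is higher.

Primer P1, 48°C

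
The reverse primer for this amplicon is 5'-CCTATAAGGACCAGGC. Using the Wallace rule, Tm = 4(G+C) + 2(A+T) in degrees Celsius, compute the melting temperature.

50°C

T=2, G=4, C=5, A=5
So N_AT = 7 and N_GC = 9.
Tm = 2(7) + 4(9) = 14 + 36 = 50°C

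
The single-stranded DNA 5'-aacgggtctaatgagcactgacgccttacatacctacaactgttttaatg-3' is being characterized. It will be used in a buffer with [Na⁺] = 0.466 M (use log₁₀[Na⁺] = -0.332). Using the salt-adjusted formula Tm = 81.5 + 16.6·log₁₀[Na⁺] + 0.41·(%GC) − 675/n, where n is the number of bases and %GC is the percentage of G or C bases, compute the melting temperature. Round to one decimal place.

Length n = 50. Base counts: G=9, T=14, A=15, C=12
G+C = 21, so %GC = 21/50 × 100 = 42%
Salt term: 16.6 × (-0.332) = -5.511
GC term: 0.41 × 42 = 17.22; length term: −675/50 = −13.5
Tm = 81.5 + (-5.511) + 17.22 − 13.5 = 79.709 → 79.7°C

79.7°C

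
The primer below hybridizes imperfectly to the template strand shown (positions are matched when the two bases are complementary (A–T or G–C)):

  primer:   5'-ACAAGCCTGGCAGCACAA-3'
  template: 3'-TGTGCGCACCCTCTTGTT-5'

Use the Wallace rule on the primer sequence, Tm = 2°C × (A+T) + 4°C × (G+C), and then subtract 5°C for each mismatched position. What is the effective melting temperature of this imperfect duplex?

36°C

Primer base counts: A=7, T=1, G=4, C=6 → A+T=8, G+C=10
Perfect-match Tm = 2(8) + 4(10) = 16 + 40 = 56°C
Mismatches (positions where the bases are not complementary): 4 (at positions 4, 7, 11, 14)
Effective Tm = 56 − 4×5 = 56 − 20 = 36°C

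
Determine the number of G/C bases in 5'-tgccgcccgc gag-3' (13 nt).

Base counts: A=1, T=1, G=5, C=6
G+C = 5 + 6 = 11

11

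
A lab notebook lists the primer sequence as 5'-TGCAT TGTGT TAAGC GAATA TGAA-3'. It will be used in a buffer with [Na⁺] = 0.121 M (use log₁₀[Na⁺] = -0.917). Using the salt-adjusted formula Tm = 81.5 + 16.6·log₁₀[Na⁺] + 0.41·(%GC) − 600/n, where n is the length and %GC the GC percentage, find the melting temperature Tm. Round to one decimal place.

54.9°C

Length n = 24. Scanning the sequence gives T=8, C=2, A=8, G=6.
G+C = 8, so %GC = 8/24 × 100 = 33.333%
Salt term: 16.6 × (-0.917) = -15.222
GC term: 0.41 × 33.333 = 13.667; length term: −600/24 = −25
Tm = 81.5 + (-15.222) + 13.667 − 25 = 54.945 → 54.9°C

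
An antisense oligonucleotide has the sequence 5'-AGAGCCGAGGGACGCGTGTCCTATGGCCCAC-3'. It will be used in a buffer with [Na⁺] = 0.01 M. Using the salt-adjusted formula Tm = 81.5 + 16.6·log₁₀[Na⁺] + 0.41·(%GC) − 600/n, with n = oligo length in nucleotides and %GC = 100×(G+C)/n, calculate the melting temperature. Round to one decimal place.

Length n = 31. Counting bases: G=11, A=6, T=4, C=10
G+C = 21, so %GC = 21/31 × 100 = 67.742%
Salt term: 16.6 × (-2) = -33.2
GC term: 0.41 × 67.742 = 27.774; length term: −600/31 = −19.355
Tm = 81.5 + (-33.2) + 27.774 − 19.355 = 56.719 → 56.7°C

56.7°C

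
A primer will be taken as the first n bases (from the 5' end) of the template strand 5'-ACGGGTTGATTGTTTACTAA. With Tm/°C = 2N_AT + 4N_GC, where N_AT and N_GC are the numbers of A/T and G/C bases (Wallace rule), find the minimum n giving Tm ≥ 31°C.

n = 11

First 10 bases: ACGGGTTGAT → Tm = 30°C (< 31°C)
First 11 bases: ACGGGTTGATT → Tm = 32°C (≥ 31°C)
Each additional base adds 2°C (A/T) or 4°C (G/C), so Tm is non-decreasing in n; n = 11 is the first length to reach 31°C.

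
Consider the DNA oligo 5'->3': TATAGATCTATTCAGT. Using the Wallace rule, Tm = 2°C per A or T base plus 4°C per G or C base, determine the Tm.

Counting bases: G=2, T=7, A=5, C=2
A+T = 12, G+C = 4
Tm = 2×12 + 4×4 = 40°C

40°C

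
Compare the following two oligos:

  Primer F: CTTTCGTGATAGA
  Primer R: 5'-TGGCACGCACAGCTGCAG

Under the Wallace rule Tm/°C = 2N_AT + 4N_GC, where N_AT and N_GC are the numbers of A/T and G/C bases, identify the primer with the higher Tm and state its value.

Primer F: A+T=8, G+C=5 → Tm = 2(8)+4(5) = 36°C
Primer R: A+T=6, G+C=12 → Tm = 2(6)+4(12) = 60°C
36°C vs 60°C → primer R is higher.

Primer R, 60°C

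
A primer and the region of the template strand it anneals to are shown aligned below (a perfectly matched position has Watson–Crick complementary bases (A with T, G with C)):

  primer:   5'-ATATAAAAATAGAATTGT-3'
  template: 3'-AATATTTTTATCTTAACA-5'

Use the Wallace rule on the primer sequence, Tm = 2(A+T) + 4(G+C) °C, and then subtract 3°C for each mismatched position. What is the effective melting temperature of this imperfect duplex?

37°C

Primer base counts: A=10, T=6, G=2, C=0 → A+T=16, G+C=2
Perfect-match Tm = 2(16) + 4(2) = 32 + 8 = 40°C
Mismatches (positions where the bases are not complementary): 1 (at position 1)
Effective Tm = 40 − 1×3 = 40 − 3 = 37°C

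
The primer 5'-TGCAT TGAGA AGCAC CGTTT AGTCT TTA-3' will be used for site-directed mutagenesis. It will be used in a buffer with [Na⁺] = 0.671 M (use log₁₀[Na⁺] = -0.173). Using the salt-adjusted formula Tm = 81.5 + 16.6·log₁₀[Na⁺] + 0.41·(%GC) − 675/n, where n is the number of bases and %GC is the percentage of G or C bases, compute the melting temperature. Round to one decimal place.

70.6°C

Length n = 28. Counting bases: C=5, T=10, G=6, A=7
G+C = 11, so %GC = 11/28 × 100 = 39.286%
Salt term: 16.6 × (-0.173) = -2.872
GC term: 0.41 × 39.286 = 16.107; length term: −675/28 = −24.107
Tm = 81.5 + (-2.872) + 16.107 − 24.107 = 70.628 → 70.6°C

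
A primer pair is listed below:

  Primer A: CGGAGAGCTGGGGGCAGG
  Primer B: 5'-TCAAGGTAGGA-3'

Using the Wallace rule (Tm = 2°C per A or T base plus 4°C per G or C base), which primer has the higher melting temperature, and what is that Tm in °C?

Primer A, 64°C

Primer A: A+T=4, G+C=14 → Tm = 2(4)+4(14) = 64°C
Primer B: A+T=6, G+C=5 → Tm = 2(6)+4(5) = 32°C
64°C vs 32°C → primer A is higher.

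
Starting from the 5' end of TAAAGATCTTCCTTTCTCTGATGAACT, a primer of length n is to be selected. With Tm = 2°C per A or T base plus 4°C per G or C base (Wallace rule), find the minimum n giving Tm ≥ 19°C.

n = 8

First 7 bases: TAAAGAT → Tm = 16°C (< 19°C)
First 8 bases: TAAAGATC → Tm = 20°C (≥ 19°C)
Since every base adds ≥2°C, Tm only increases with n, so the threshold is first crossed at n = 8.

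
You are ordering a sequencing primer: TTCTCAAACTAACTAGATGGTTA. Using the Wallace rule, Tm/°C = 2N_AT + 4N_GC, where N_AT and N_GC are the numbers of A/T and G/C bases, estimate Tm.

60°C

Base counts: T=8, A=8, C=4, G=3
A+T = 16, G+C = 7
Tm = 2×16 + 4×7 = 60°C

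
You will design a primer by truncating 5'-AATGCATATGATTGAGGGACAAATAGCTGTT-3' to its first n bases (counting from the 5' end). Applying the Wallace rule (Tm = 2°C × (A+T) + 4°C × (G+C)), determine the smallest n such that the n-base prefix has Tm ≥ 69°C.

n = 26

First 25 bases: AATGCATATGATTGAGGGACAAATA → Tm = 66°C (< 69°C)
First 26 bases: AATGCATATGATTGAGGGACAAATAG → Tm = 70°C (≥ 69°C)
Since every base adds ≥2°C, Tm only increases with n, so the threshold is first crossed at n = 26.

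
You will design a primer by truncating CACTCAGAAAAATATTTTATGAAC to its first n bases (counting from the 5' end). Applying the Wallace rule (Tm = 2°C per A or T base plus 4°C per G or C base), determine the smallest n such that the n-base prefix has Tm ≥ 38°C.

First 14 bases: CACTCAGAAAAATA → Tm = 36°C (< 38°C)
First 15 bases: CACTCAGAAAAATAT → Tm = 38°C (≥ 38°C)
Since every base adds ≥2°C, Tm only increases with n, so the threshold is first crossed at n = 15.

n = 15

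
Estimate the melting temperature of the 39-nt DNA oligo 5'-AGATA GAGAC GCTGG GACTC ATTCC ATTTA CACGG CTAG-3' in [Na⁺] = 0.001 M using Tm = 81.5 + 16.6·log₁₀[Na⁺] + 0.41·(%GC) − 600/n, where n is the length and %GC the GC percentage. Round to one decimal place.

Length n = 39. Base counts: G=10, C=9, A=11, T=9
G+C = 19, so %GC = 19/39 × 100 = 48.718%
Salt term: 16.6 × (-3) = -49.8
GC term: 0.41 × 48.718 = 19.974; length term: −600/39 = −15.385
Tm = 81.5 + (-49.8) + 19.974 − 15.385 = 36.289 → 36.3°C

36.3°C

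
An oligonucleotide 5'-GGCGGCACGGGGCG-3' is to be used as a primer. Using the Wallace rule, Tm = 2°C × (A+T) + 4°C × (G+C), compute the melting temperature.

54°C

Base counts: A=1, T=0, G=9, C=4
AT pairs contribute 1, GC pairs contribute 13.
Tm = 4·13 + 2·1 = 52 + 2 = 54°C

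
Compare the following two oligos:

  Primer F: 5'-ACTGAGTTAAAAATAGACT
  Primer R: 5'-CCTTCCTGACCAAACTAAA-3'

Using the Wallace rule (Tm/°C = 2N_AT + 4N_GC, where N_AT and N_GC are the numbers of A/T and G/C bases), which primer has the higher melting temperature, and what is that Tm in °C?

Primer F: A+T=14, G+C=5 → Tm = 2(14)+4(5) = 48°C
Primer R: A+T=11, G+C=8 → Tm = 2(11)+4(8) = 54°C
48°C vs 54°C → primer R is higher.

Primer R, 54°C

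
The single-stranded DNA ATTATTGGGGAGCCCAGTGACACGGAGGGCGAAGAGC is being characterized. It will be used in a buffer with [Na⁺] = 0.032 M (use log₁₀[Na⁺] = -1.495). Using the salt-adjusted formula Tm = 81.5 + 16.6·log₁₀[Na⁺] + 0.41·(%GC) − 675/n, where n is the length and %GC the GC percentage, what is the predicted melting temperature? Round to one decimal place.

Length n = 37. Scanning the sequence gives G=15, C=7, T=5, A=10.
G+C = 22, so %GC = 22/37 × 100 = 59.459%
Salt term: 16.6 × (-1.495) = -24.817
GC term: 0.41 × 59.459 = 24.378; length term: −675/37 = −18.243
Tm = 81.5 + (-24.817) + 24.378 − 18.243 = 62.818 → 62.8°C

62.8°C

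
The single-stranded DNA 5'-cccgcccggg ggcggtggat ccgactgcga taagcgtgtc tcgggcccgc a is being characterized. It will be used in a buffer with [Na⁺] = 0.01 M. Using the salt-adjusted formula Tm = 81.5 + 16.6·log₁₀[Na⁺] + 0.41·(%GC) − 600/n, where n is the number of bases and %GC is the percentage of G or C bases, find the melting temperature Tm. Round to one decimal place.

67.1°C

Length n = 51. G=20, A=6, T=7, C=18
G+C = 38, so %GC = 38/51 × 100 = 74.51%
Salt term: 16.6 × (-2) = -33.2
GC term: 0.41 × 74.51 = 30.549; length term: −600/51 = −11.765
Tm = 81.5 + (-33.2) + 30.549 − 11.765 = 67.084 → 67.1°C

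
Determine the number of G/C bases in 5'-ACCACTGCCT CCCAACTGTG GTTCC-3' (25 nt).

C=11, T=6, A=4, G=4
Total G or C: 4 + 11 = 15

15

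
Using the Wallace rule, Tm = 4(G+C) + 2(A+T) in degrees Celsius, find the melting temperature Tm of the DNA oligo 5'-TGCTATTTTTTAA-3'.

T=8, G=1, A=3, C=1
AT pairs contribute 11, GC pairs contribute 2.
Tm = 4·2 + 2·11 = 8 + 22 = 30°C

30°C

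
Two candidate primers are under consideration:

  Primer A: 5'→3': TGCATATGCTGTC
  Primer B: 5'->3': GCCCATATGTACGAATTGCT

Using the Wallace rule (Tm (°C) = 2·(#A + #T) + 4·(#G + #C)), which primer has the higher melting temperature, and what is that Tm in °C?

Primer A: A+T=7, G+C=6 → Tm = 2(7)+4(6) = 38°C
Primer B: A+T=11, G+C=9 → Tm = 2(11)+4(9) = 58°C
38°C vs 58°C → primer B is higher.

Primer B, 58°C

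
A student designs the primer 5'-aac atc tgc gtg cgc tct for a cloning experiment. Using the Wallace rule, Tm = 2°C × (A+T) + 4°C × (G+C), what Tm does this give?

56°C

Base counts: C=6, G=4, T=5, A=3
AT pairs contribute 8, GC pairs contribute 10.
Tm = 2×8 + 4×10 = 56°C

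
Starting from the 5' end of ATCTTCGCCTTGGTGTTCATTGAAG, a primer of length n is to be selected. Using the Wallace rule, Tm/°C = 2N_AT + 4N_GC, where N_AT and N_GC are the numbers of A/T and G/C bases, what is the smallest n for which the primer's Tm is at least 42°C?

n = 14

First 13 bases: ATCTTCGCCTTGG → Tm = 40°C (< 42°C)
First 14 bases: ATCTTCGCCTTGGT → Tm = 42°C (≥ 42°C)
Since every base adds ≥2°C, Tm only increases with n, so the threshold is first crossed at n = 14.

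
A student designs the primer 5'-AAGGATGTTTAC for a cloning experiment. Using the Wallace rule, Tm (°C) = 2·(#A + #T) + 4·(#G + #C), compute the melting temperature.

32°C

Scanning the sequence gives T=4, A=4, G=3, C=1.
AT pairs contribute 8, GC pairs contribute 4.
Tm = 2×8 + 4×4 = 32°C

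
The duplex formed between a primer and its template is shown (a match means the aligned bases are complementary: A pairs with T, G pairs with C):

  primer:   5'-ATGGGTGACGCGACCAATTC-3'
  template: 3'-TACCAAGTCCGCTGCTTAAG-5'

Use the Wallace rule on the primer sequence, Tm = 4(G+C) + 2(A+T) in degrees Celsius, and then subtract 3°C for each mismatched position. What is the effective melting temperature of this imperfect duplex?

Primer base counts: A=5, T=4, G=6, C=5 → A+T=9, G+C=11
Perfect-match Tm = 2(9) + 4(11) = 18 + 44 = 62°C
Mismatches (positions where the bases are not complementary): 4 (at positions 5, 7, 9, 15)
Effective Tm = 62 − 4×3 = 62 − 12 = 50°C

50°C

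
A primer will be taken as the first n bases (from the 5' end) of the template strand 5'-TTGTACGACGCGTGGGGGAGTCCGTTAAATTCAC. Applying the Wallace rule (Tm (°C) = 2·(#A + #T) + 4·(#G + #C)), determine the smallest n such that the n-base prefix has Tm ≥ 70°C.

First 21 bases: TTGTACGACGCGTGGGGGAGT → Tm = 68°C (< 70°C)
First 22 bases: TTGTACGACGCGTGGGGGAGTC → Tm = 72°C (≥ 70°C)
Each additional base adds 2°C (A/T) or 4°C (G/C), so Tm is non-decreasing in n; n = 22 is the first length to reach 70°C.

n = 22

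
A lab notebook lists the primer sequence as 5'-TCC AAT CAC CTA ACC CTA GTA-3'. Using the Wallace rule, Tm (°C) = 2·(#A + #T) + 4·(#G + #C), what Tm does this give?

60°C

Base counts: G=1, C=8, T=5, A=7
So N_AT = 12 and N_GC = 9.
Tm = 2×12 + 4×9 = 60°C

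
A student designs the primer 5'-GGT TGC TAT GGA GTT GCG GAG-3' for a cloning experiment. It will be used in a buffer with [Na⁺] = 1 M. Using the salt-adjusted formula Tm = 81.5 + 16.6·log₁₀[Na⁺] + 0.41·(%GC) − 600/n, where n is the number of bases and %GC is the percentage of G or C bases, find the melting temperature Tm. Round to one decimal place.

76.4°C

Length n = 21. Counting bases: T=6, A=3, C=2, G=10
G+C = 12, so %GC = 12/21 × 100 = 57.143%
Salt term: 16.6 × (0) = 0
GC term: 0.41 × 57.143 = 23.429; length term: −600/21 = −28.571
Tm = 81.5 + (0) + 23.429 − 28.571 = 76.358 → 76.4°C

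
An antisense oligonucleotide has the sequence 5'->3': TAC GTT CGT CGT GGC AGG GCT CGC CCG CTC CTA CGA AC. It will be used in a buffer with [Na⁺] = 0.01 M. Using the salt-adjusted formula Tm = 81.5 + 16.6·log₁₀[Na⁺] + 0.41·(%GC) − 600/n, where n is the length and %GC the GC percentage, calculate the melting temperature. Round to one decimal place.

59.5°C

Length n = 38. Base counts: T=8, A=5, C=14, G=11
G+C = 25, so %GC = 25/38 × 100 = 65.789%
Salt term: 16.6 × (-2) = -33.2
GC term: 0.41 × 65.789 = 26.973; length term: −600/38 = −15.789
Tm = 81.5 + (-33.2) + 26.973 − 15.789 = 59.484 → 59.5°C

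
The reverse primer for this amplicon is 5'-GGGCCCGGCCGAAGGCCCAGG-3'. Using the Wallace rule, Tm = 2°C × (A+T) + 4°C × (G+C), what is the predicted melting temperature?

Base counts: C=8, A=3, G=10, T=0
A+T = 3, G+C = 18
Tm = 2×3 + 4×18 = 78°C

78°C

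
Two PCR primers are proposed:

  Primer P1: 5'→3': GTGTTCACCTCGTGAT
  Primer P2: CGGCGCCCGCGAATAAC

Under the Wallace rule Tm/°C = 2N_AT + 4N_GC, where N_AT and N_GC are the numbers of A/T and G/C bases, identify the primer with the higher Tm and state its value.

Primer P1: A+T=8, G+C=8 → Tm = 2(8)+4(8) = 48°C
Primer P2: A+T=5, G+C=12 → Tm = 2(5)+4(12) = 58°C
48°C vs 58°C → primer P2 is higher.

Primer P2, 58°C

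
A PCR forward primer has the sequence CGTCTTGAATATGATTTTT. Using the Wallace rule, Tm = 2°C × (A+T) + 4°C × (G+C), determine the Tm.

Scanning the sequence gives C=2, G=3, T=10, A=4.
So N_AT = 14 and N_GC = 5.
Tm = 2(14) + 4(5) = 28 + 20 = 48°C

48°C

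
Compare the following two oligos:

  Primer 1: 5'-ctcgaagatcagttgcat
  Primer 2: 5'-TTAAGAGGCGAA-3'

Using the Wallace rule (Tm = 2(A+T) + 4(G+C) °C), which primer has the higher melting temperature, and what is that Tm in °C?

Primer 1: A+T=10, G+C=8 → Tm = 2(10)+4(8) = 52°C
Primer 2: A+T=7, G+C=5 → Tm = 2(7)+4(5) = 34°C
52°C vs 34°C → primer 1 is higher.

Primer 1, 52°C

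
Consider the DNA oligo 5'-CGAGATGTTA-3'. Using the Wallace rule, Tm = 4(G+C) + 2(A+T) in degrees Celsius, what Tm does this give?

28°C

Counting bases: A=3, G=3, C=1, T=3
So N_AT = 6 and N_GC = 4.
Tm = 4·4 + 2·6 = 16 + 12 = 28°C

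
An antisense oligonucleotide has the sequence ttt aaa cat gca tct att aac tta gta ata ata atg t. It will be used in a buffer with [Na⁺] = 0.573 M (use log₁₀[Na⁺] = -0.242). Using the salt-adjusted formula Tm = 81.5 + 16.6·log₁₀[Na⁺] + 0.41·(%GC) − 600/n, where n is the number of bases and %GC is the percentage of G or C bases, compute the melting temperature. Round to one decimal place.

69.0°C

Length n = 37. Counting bases: G=3, C=4, T=15, A=15
G+C = 7, so %GC = 7/37 × 100 = 18.919%
Salt term: 16.6 × (-0.242) = -4.017
GC term: 0.41 × 18.919 = 7.757; length term: −600/37 = −16.216
Tm = 81.5 + (-4.017) + 7.757 − 16.216 = 69.024 → 69.0°C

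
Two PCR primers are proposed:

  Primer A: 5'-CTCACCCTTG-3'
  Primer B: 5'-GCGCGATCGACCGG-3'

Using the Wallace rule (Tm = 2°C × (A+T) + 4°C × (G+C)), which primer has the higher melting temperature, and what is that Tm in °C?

Primer B, 50°C

Primer A: A+T=4, G+C=6 → Tm = 2(4)+4(6) = 32°C
Primer B: A+T=3, G+C=11 → Tm = 2(3)+4(11) = 50°C
32°C vs 50°C → primer B is higher.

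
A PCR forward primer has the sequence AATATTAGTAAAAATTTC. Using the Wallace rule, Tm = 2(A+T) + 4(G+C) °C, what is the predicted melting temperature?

T=7, A=9, C=1, G=1
So N_AT = 16 and N_GC = 2.
Tm = 4·2 + 2·16 = 8 + 32 = 40°C

40°C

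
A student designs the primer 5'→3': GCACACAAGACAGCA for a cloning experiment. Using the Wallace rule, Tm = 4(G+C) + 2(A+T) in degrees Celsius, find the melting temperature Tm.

Scanning the sequence gives T=0, A=7, C=5, G=3.
A+T = 7, G+C = 8
Tm = 4·8 + 2·7 = 32 + 14 = 46°C

46°C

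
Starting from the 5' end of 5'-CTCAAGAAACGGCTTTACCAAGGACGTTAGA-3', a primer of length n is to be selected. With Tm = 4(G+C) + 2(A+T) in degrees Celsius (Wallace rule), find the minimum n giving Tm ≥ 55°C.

First 18 bases: CTCAAGAAACGGCTTTAC → Tm = 52°C (< 55°C)
First 19 bases: CTCAAGAAACGGCTTTACC → Tm = 56°C (≥ 55°C)
Each additional base adds 2°C (A/T) or 4°C (G/C), so Tm is non-decreasing in n; n = 19 is the first length to reach 55°C.

n = 19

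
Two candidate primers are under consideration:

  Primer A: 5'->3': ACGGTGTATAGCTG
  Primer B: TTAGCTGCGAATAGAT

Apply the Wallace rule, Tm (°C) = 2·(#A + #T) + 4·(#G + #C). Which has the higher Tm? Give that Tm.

Primer B, 44°C

Primer A: A+T=7, G+C=7 → Tm = 2(7)+4(7) = 42°C
Primer B: A+T=10, G+C=6 → Tm = 2(10)+4(6) = 44°C
42°C vs 44°C → primer B is higher.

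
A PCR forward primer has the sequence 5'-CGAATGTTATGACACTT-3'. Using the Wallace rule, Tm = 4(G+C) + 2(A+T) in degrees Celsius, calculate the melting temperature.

46°C

Base counts: C=3, T=6, A=5, G=3
So N_AT = 11 and N_GC = 6.
Tm = 4·6 + 2·11 = 24 + 22 = 46°C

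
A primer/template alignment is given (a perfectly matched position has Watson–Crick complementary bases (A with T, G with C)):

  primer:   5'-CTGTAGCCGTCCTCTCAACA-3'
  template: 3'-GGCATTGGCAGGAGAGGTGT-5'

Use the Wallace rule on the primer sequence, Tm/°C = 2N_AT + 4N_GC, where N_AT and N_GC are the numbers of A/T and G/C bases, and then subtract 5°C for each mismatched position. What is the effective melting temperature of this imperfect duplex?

47°C

Primer base counts: A=4, T=5, G=3, C=8 → A+T=9, G+C=11
Perfect-match Tm = 2(9) + 4(11) = 18 + 44 = 62°C
Mismatches (positions where the bases are not complementary): 3 (at positions 2, 6, 17)
Effective Tm = 62 − 3×5 = 62 − 15 = 47°C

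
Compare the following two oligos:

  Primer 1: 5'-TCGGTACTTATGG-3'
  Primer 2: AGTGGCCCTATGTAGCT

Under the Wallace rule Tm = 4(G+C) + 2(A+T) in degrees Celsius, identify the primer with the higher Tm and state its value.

Primer 1: A+T=7, G+C=6 → Tm = 2(7)+4(6) = 38°C
Primer 2: A+T=8, G+C=9 → Tm = 2(8)+4(9) = 52°C
38°C vs 52°C → primer 2 is higher.

Primer 2, 52°C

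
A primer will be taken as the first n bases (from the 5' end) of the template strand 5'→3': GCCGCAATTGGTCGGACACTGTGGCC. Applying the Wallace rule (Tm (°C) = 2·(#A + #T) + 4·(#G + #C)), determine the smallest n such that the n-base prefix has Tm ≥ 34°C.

First 10 bases: GCCGCAATTG → Tm = 32°C (< 34°C)
First 11 bases: GCCGCAATTGG → Tm = 36°C (≥ 34°C)
Each additional base adds 2°C (A/T) or 4°C (G/C), so Tm is non-decreasing in n; n = 11 is the first length to reach 34°C.

n = 11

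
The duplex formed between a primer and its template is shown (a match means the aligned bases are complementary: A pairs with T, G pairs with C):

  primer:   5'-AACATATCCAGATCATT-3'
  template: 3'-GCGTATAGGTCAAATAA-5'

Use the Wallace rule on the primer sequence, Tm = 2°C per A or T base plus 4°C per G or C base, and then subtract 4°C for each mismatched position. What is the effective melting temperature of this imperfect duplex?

Primer base counts: A=7, T=5, G=1, C=4 → A+T=12, G+C=5
Perfect-match Tm = 2(12) + 4(5) = 24 + 20 = 44°C
Mismatches (positions where the bases are not complementary): 4 (at positions 1, 2, 12, 14)
Effective Tm = 44 − 4×4 = 44 − 16 = 28°C

28°C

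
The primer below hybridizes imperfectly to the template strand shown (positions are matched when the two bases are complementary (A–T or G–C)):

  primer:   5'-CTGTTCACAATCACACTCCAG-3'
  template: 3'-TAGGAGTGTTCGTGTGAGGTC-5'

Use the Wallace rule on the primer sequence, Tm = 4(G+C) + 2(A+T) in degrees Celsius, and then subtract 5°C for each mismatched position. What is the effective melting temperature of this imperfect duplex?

42°C

Primer base counts: A=6, T=5, G=2, C=8 → A+T=11, G+C=10
Perfect-match Tm = 2(11) + 4(10) = 22 + 40 = 62°C
Mismatches (positions where the bases are not complementary): 4 (at positions 1, 3, 4, 11)
Effective Tm = 62 − 4×5 = 62 − 20 = 42°C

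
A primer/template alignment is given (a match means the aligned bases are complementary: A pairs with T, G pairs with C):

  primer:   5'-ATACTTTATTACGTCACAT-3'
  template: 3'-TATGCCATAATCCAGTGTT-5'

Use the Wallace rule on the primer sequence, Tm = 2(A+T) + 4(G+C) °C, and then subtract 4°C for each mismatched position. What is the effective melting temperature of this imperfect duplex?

32°C

Primer base counts: A=6, T=8, G=1, C=4 → A+T=14, G+C=5
Perfect-match Tm = 2(14) + 4(5) = 28 + 20 = 48°C
Mismatches (positions where the bases are not complementary): 4 (at positions 5, 6, 12, 19)
Effective Tm = 48 − 4×4 = 48 − 16 = 32°C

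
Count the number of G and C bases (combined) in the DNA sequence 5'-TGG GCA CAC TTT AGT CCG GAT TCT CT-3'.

13

Counting bases: T=9, A=4, C=7, G=6
G+C = 6 + 7 = 13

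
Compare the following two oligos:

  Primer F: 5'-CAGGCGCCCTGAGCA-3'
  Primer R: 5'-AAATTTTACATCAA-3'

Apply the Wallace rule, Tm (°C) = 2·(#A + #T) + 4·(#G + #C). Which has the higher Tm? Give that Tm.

Primer F, 52°C

Primer F: A+T=4, G+C=11 → Tm = 2(4)+4(11) = 52°C
Primer R: A+T=12, G+C=2 → Tm = 2(12)+4(2) = 32°C
52°C vs 32°C → primer F is higher.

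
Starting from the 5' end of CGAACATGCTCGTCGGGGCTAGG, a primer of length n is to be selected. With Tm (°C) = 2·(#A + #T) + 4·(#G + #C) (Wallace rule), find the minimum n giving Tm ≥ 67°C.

First 20 bases: CGAACATGCTCGTCGGGGCT → Tm = 66°C (< 67°C)
First 21 bases: CGAACATGCTCGTCGGGGCTA → Tm = 68°C (≥ 67°C)
Each additional base adds 2°C (A/T) or 4°C (G/C), so Tm is non-decreasing in n; n = 21 is the first length to reach 67°C.

n = 21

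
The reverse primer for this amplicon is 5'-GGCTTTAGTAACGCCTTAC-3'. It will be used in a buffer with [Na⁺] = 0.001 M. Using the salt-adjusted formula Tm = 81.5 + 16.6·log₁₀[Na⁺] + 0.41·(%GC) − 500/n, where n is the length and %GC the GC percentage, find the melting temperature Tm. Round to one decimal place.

Length n = 19. Scanning the sequence gives G=4, T=6, A=4, C=5.
G+C = 9, so %GC = 9/19 × 100 = 47.368%
Salt term: 16.6 × (-3) = -49.8
GC term: 0.41 × 47.368 = 19.421; length term: −500/19 = −26.316
Tm = 81.5 + (-49.8) + 19.421 − 26.316 = 24.805 → 24.8°C

24.8°C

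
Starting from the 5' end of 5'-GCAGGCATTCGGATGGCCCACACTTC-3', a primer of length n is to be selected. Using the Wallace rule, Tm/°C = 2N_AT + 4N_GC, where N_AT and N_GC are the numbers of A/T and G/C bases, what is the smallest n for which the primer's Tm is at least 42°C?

First 12 bases: GCAGGCATTCGG → Tm = 40°C (< 42°C)
First 13 bases: GCAGGCATTCGGA → Tm = 42°C (≥ 42°C)
Since every base adds ≥2°C, Tm only increases with n, so the threshold is first crossed at n = 13.

n = 13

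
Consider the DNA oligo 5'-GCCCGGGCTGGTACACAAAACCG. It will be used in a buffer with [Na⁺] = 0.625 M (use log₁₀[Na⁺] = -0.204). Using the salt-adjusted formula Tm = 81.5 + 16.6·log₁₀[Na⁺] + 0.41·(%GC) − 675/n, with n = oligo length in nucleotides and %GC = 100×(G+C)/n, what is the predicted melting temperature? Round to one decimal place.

Length n = 23. G=7, T=2, A=6, C=8
G+C = 15, so %GC = 15/23 × 100 = 65.217%
Salt term: 16.6 × (-0.204) = -3.386
GC term: 0.41 × 65.217 = 26.739; length term: −675/23 = −29.348
Tm = 81.5 + (-3.386) + 26.739 − 29.348 = 75.505 → 75.5°C

75.5°C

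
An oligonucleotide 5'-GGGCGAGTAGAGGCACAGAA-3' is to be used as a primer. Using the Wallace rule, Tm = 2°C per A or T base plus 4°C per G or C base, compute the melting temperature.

T=1, A=7, G=9, C=3
AT pairs contribute 8, GC pairs contribute 12.
Tm = 2×8 + 4×12 = 64°C

64°C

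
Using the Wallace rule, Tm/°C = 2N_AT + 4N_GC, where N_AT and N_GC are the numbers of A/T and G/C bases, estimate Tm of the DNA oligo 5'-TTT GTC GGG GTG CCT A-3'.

Counting bases: T=6, C=3, G=6, A=1
A+T = 7, G+C = 9
Tm = 4·9 + 2·7 = 36 + 14 = 50°C

50°C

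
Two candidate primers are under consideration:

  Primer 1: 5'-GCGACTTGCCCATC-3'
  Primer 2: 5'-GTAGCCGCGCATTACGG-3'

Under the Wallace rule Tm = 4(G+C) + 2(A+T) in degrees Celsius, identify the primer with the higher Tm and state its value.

Primer 1: A+T=5, G+C=9 → Tm = 2(5)+4(9) = 46°C
Primer 2: A+T=6, G+C=11 → Tm = 2(6)+4(11) = 56°C
46°C vs 56°C → primer 2 is higher.

Primer 2, 56°C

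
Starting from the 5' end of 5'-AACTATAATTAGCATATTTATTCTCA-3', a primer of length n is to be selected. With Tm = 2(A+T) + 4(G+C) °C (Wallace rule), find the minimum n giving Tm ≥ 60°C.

n = 25

First 24 bases: AACTATAATTAGCATATTTATTCT → Tm = 56°C (< 60°C)
First 25 bases: AACTATAATTAGCATATTTATTCTC → Tm = 60°C (≥ 60°C)
Each additional base adds 2°C (A/T) or 4°C (G/C), so Tm is non-decreasing in n; n = 25 is the first length to reach 60°C.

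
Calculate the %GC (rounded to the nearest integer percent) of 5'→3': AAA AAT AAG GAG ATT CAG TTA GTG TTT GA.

Counting bases: T=9, G=7, A=12, C=1
G+C = 7 + 1 = 8 out of 29 bases
%GC = 8/29 × 100 = 27.59% ≈ 28%

28%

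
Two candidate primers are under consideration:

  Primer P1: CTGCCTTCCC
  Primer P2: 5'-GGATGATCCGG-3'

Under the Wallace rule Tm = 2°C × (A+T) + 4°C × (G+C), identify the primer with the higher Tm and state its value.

Primer P2, 36°C

Primer P1: A+T=3, G+C=7 → Tm = 2(3)+4(7) = 34°C
Primer P2: A+T=4, G+C=7 → Tm = 2(4)+4(7) = 36°C
34°C vs 36°C → primer P2 is higher.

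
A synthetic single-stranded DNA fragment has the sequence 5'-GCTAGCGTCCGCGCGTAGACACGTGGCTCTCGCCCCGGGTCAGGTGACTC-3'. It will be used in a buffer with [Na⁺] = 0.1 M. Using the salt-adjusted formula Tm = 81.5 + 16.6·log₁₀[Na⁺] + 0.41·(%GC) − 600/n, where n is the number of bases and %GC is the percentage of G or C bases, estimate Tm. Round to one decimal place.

81.6°C

Length n = 50. A=6, G=17, T=9, C=18
G+C = 35, so %GC = 35/50 × 100 = 70%
Salt term: 16.6 × (-1) = -16.6
GC term: 0.41 × 70 = 28.7; length term: −600/50 = −12
Tm = 81.5 + (-16.6) + 28.7 − 12 = 81.6 → 81.6°C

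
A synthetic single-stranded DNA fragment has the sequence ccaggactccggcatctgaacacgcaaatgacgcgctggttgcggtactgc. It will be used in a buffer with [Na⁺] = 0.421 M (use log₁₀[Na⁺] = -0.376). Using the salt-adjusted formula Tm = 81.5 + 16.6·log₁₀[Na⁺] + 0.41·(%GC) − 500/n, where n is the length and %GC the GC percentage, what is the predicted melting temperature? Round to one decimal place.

Length n = 51. Base counts: A=11, C=16, T=9, G=15
G+C = 31, so %GC = 31/51 × 100 = 60.784%
Salt term: 16.6 × (-0.376) = -6.242
GC term: 0.41 × 60.784 = 24.921; length term: −500/51 = −9.804
Tm = 81.5 + (-6.242) + 24.921 − 9.804 = 90.375 → 90.4°C

90.4°C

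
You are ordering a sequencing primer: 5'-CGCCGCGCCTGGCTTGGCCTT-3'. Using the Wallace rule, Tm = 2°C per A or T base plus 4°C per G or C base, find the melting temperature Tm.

Counting bases: A=0, G=7, C=9, T=5
AT pairs contribute 5, GC pairs contribute 16.
Tm = 2(5) + 4(16) = 10 + 64 = 74°C

74°C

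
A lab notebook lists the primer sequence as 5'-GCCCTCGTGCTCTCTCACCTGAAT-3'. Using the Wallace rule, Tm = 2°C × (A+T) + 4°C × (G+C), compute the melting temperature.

Scanning the sequence gives A=3, G=4, C=10, T=7.
AT pairs contribute 10, GC pairs contribute 14.
Tm = 2(10) + 4(14) = 20 + 56 = 76°C

76°C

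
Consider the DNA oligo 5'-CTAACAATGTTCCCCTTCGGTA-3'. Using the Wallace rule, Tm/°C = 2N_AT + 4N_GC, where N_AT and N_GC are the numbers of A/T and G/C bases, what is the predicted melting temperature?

64°C

Counting bases: C=7, G=3, A=5, T=7
So N_AT = 12 and N_GC = 10.
Tm = 2(12) + 4(10) = 24 + 40 = 64°C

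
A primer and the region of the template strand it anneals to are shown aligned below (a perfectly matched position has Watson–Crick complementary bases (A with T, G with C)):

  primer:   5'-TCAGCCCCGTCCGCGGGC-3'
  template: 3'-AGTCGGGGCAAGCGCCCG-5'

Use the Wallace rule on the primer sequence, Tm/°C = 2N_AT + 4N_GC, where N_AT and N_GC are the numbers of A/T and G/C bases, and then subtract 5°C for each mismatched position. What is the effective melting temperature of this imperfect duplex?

Primer base counts: A=1, T=2, G=6, C=9 → A+T=3, G+C=15
Perfect-match Tm = 2(3) + 4(15) = 6 + 60 = 66°C
Mismatches (positions where the bases are not complementary): 1 (at position 11)
Effective Tm = 66 − 1×5 = 66 − 5 = 61°C

61°C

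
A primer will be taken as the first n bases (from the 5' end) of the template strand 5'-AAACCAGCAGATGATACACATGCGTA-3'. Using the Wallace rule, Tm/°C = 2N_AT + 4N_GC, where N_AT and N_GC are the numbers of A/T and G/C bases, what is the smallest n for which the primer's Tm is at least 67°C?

n = 24

First 23 bases: AAACCAGCAGATGATACACATGC → Tm = 66°C (< 67°C)
First 24 bases: AAACCAGCAGATGATACACATGCG → Tm = 70°C (≥ 67°C)
Since every base adds ≥2°C, Tm only increases with n, so the threshold is first crossed at n = 24.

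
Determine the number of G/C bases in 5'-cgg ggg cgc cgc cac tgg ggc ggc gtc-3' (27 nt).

Counting bases: A=1, C=10, G=14, T=2
G+C = 14 + 10 = 24

24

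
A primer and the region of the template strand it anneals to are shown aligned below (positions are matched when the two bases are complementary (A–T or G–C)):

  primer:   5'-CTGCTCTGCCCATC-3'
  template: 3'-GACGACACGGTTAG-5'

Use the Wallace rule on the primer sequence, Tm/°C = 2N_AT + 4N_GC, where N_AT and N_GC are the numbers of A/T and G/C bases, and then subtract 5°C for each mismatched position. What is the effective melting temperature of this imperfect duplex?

36°C

Primer base counts: A=1, T=4, G=2, C=7 → A+T=5, G+C=9
Perfect-match Tm = 2(5) + 4(9) = 10 + 36 = 46°C
Mismatches (positions where the bases are not complementary): 2 (at positions 6, 11)
Effective Tm = 46 − 2×5 = 46 − 10 = 36°C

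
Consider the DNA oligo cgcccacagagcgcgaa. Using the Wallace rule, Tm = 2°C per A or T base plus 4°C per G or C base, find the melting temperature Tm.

58°C

Base counts: C=7, G=5, A=5, T=0
A+T = 5, G+C = 12
Tm = 2×5 + 4×12 = 58°C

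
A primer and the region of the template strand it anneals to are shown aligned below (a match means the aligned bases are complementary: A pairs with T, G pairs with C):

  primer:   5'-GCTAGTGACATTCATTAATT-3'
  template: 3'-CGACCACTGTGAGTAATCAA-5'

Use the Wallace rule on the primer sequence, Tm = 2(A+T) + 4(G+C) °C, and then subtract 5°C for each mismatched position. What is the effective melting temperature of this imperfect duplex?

37°C

Primer base counts: A=6, T=8, G=3, C=3 → A+T=14, G+C=6
Perfect-match Tm = 2(14) + 4(6) = 28 + 24 = 52°C
Mismatches (positions where the bases are not complementary): 3 (at positions 4, 11, 18)
Effective Tm = 52 − 3×5 = 52 − 15 = 37°C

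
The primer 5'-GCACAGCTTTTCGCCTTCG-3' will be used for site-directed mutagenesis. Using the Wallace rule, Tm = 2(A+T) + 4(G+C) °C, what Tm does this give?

60°C

Counting bases: T=6, G=4, A=2, C=7
A+T = 8, G+C = 11
Tm = 4·11 + 2·8 = 44 + 16 = 60°C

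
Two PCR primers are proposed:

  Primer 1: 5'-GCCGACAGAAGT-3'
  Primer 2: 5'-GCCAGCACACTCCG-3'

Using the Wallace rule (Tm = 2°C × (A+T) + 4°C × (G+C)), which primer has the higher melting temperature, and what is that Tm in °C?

Primer 1: A+T=5, G+C=7 → Tm = 2(5)+4(7) = 38°C
Primer 2: A+T=4, G+C=10 → Tm = 2(4)+4(10) = 48°C
38°C vs 48°C → primer 2 is higher.

Primer 2, 48°C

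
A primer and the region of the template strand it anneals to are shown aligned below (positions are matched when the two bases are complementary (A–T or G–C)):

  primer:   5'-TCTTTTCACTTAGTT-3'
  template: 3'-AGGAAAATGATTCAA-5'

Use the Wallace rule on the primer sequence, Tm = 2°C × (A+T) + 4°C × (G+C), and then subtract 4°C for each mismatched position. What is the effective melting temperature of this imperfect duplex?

26°C

Primer base counts: A=2, T=9, G=1, C=3 → A+T=11, G+C=4
Perfect-match Tm = 2(11) + 4(4) = 22 + 16 = 38°C
Mismatches (positions where the bases are not complementary): 3 (at positions 3, 7, 11)
Effective Tm = 38 − 3×4 = 38 − 12 = 26°C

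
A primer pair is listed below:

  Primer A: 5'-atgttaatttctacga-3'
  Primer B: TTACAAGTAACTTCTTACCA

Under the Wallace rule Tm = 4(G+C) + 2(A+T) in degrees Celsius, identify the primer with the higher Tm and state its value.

Primer B, 52°C

Primer A: A+T=12, G+C=4 → Tm = 2(12)+4(4) = 40°C
Primer B: A+T=14, G+C=6 → Tm = 2(14)+4(6) = 52°C
40°C vs 52°C → primer B is higher.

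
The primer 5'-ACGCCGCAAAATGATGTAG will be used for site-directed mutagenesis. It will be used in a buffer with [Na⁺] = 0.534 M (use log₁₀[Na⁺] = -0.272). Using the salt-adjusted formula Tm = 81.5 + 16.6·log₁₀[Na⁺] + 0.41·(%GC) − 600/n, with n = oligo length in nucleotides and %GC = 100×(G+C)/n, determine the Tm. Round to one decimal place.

64.8°C

Length n = 19. T=3, G=5, A=7, C=4
G+C = 9, so %GC = 9/19 × 100 = 47.368%
Salt term: 16.6 × (-0.272) = -4.515
GC term: 0.41 × 47.368 = 19.421; length term: −600/19 = −31.579
Tm = 81.5 + (-4.515) + 19.421 − 31.579 = 64.827 → 64.8°C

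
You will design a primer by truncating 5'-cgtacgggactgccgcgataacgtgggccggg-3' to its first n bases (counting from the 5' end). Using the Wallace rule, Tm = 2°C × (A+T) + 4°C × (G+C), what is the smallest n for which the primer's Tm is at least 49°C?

First 14 bases: CGTACGGGACTGCC → Tm = 48°C (< 49°C)
First 15 bases: CGTACGGGACTGCCG → Tm = 52°C (≥ 49°C)
Since every base adds ≥2°C, Tm only increases with n, so the threshold is first crossed at n = 15.

n = 15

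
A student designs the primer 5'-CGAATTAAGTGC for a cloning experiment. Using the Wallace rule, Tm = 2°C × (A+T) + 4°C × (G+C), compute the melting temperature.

Base counts: T=3, G=3, C=2, A=4
A+T = 7, G+C = 5
Tm = 2×7 + 4×5 = 34°C

34°C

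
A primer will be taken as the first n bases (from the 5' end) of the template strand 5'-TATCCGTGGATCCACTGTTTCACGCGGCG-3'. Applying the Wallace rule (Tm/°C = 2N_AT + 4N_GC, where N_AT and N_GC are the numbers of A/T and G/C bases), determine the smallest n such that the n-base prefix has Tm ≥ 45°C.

First 14 bases: TATCCGTGGATCCA → Tm = 42°C (< 45°C)
First 15 bases: TATCCGTGGATCCAC → Tm = 46°C (≥ 45°C)
Each additional base adds 2°C (A/T) or 4°C (G/C), so Tm is non-decreasing in n; n = 15 is the first length to reach 45°C.

n = 15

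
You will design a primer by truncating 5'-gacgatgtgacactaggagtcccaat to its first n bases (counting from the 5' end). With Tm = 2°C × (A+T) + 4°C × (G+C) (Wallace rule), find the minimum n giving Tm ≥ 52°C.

n = 17

First 16 bases: GACGATGTGACACTAG → Tm = 48°C (< 52°C)
First 17 bases: GACGATGTGACACTAGG → Tm = 52°C (≥ 52°C)
Since every base adds ≥2°C, Tm only increases with n, so the threshold is first crossed at n = 17.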